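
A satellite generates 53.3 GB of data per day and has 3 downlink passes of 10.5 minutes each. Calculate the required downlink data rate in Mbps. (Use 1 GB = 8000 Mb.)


total contact time = 3 * 10.5 * 60 = 1890.0000 s
data = 53.3 GB = 426400.0000 Mb
rate = 426400.0000 / 1890.0000 = 225.6085 Mbps

225.6085 Mbps


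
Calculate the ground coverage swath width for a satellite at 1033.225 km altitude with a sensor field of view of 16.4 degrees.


FOV = 16.4 deg = 0.286234 rad
swath = 2 * alt * tan(FOV/2) = 2 * 1033.225 * tan(0.143117)
swath = 2 * 1033.225 * 0.1441022
swath = 297.7800 km

297.7800 km


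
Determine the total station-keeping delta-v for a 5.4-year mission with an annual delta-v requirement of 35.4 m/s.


dV = rate * years = 35.4 * 5.4
dV = 191.1600 m/s

191.1600 m/s


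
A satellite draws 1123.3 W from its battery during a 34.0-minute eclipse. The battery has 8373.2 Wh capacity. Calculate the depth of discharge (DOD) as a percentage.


E_used = P * t / 60 = 1123.3 * 34.0 / 60 = 636.5367 Wh
DOD = E_used / E_total * 100 = 636.5367 / 8373.2 * 100
DOD = 7.6021 %

7.6021 %


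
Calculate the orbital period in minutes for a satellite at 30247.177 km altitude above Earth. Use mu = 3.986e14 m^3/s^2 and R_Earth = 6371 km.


r = 36618.1770 km = 3.6618177e+07 m
T = 2*pi*sqrt(r^3/mu) = 2*pi*sqrt(4.910098e+22 / 3.986e14)
T = 69735.8824 s = 1162.2647 min

1162.2647 minutes


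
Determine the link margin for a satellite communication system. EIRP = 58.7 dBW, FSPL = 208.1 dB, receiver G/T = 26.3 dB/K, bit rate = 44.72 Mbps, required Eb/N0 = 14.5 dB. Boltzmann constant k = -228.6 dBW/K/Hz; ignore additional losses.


C/N0 = EIRP - FSPL + G/T - k = 58.7 - 208.1 + 26.3 - (-228.6)
C/N0 = 105.5000 dB-Hz
R_b = 44.72 Mbps = 4.472e+07 bps -> 10*log10(R_b) = 76.5050 dB-Hz
Eb/N0 = C/N0 - 10*log10(R_b) = 105.5000 - 76.5050 = 28.9950 dB
Margin = Eb/N0 - Eb/N0_req = 28.9950 - 14.5 = 14.4950 dB (link closes)

14.4950 dB


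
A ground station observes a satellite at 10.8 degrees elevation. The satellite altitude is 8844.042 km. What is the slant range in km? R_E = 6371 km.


h = 8844.042 km, el = 10.8 deg
d = -R_E*sin(el) + sqrt((R_E*sin(el))^2 + 2*R_E*h + h^2)
d = -6371.0000*sin(0.1884956) + sqrt((6371.0000*0.1873813)^2 + 2*6371.0000*8844.042 + 8844.042^2)
d = 12674.6123 km

12674.6123 km


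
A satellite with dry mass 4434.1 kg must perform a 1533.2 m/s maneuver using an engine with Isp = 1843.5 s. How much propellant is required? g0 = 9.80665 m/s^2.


ve = Isp * g0 = 1843.5 * 9.80665 = 18078.559275 m/s
mass ratio = exp(dv/ve) = exp(1533.2/18078.559275) = 1.08850766
m_prop = m_dry * (mr - 1) = 4434.1 * (1.08850766 - 1)
m_prop = 392.4518 kg

392.4518 kg


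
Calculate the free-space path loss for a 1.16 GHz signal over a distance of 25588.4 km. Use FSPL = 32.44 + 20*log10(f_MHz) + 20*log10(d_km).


f = 1.16 GHz = 1160.0000 MHz
d = 25588.4 km
FSPL = 32.44 + 20*log10(1160.0000) + 20*log10(25588.4)
FSPL = 32.44 + 61.2892 + 88.1609
FSPL = 181.8900 dB

181.8900 dB


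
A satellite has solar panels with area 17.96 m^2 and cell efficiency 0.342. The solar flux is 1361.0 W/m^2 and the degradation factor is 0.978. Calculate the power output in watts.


P = area * eta * S * degradation
P = 17.96 * 0.342 * 1361.0 * 0.978
P = 8175.7842 W

8175.7842 W


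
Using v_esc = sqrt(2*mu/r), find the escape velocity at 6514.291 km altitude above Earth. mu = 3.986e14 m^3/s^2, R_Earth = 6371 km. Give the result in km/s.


r = 6371.0 + 6514.291 = 12885.2910 km = 1.2885291e+07 m
v_esc = sqrt(2*mu/r) = sqrt(2*3.986e14 / 1.2885291e+07)
v_esc = 7865.6846 m/s = 7.8657 km/s

7.8657 km/s


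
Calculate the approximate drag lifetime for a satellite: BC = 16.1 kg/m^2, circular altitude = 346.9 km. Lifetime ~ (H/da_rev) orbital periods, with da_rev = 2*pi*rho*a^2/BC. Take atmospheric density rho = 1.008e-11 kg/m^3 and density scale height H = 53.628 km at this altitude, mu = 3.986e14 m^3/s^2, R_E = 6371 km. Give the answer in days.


a = R_E + alt = 6717.9000 km = 6.7179e+06 m
da_rev = 2*pi*rho*a^2/BC = 2*pi*1.008e-11*(6.7179e+06)^2/16.1 = 177.534023 m per revolution
N = H/da_rev = 53628.0000 m / 177.534023 m = 302.0717 revolutions
P = 2*pi*sqrt(a^3/mu) = 5479.7598 s
lifetime = N*P = 302.0717 * 5479.7598 = 1.6552802e+06 s = 19.1583 days

19.1583 days


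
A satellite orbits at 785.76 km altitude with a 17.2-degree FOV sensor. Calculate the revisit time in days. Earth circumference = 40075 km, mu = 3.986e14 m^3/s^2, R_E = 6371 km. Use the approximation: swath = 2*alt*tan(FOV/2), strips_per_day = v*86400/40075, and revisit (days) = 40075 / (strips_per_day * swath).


swath = 2*785.76*tan(0.1500983) = 237.6701 km
v = sqrt(mu/r) = 7462.9481 m/s = 7.4629 km/s
strips/day = v*86400/40075 = 7.4629*86400/40075 = 16.0898
coverage/day = strips * swath = 16.0898 * 237.6701 = 3824.0635 km
revisit = 40075 / 3824.0635 = 10.4797 days

10.4797 days


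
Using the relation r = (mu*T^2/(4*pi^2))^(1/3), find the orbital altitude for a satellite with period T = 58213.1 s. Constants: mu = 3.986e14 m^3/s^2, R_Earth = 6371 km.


T = 58213.1 s
r = (mu*T^2/(4*pi^2))^(1/3) = (3.986e14 * 58213.1^2 / (4*pi^2))^(1/3)
r = 3.2464322e+07 m = 32464.3220 km
alt = r - R_E = 32464.3220 - 6371 = 26093.3220 km

26093.3220 km


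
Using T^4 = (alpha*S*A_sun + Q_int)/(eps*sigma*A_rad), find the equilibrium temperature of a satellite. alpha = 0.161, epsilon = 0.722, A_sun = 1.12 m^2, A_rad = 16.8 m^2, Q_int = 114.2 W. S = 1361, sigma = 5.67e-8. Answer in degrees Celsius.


Numerator = alpha*S*A_sun + Q_int = 0.161*1361*1.12 + 114.2 = 359.6155 W
Denominator = eps*sigma*A_rad = 0.722*5.67e-8*16.8 = 6.8774832e-07 W/K^4
T^4 = 5.2288826e+08 K^4
T = 151.2176 K = -121.9324 C

-121.9324 degrees Celsius


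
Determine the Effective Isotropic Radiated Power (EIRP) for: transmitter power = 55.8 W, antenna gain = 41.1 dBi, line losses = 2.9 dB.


Pt = 55.8 W = 17.4663 dBW
EIRP = Pt_dBW + Gt - losses = 17.4663 + 41.1 - 2.9 = 55.6663 dBW

55.6663 dBW


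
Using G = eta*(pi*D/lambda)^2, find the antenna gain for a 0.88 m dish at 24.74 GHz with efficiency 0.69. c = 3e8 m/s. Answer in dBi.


lambda = c/f = 3e8 / 2.474e+10 = 0.01212611 m
G = eta*(pi*D/lambda)^2 = 0.69*(pi*0.88/0.01212611)^2
G = 35865.0187 (linear)
G = 10*log10(35865.0187) = 45.5467 dBi

45.5467 dBi


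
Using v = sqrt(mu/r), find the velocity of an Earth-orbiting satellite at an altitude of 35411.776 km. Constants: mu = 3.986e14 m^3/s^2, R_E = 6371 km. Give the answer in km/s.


r = R_E + alt = 6371.0 + 35411.776 = 41782.7760 km = 4.1782776e+07 m
v = sqrt(mu/r) = sqrt(3.986e14 / 4.1782776e+07) = 3088.6593 m/s = 3.0887 km/s

3.0887 km/s


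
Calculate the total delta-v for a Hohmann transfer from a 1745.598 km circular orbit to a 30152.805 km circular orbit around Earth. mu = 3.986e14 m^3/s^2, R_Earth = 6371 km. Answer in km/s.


r1 = 8116.5980 km = 8.116598e+06 m
r2 = 36523.8050 km = 3.6523805e+07 m
dv1 = sqrt(mu/r1)*(sqrt(2*r2/(r1+r2)) - 1) = 1956.5878 m/s
dv2 = sqrt(mu/r2)*(1 - sqrt(2*r1/(r1+r2))) = 1311.4139 m/s
total dv = |dv1| + |dv2| = 1956.5878 + 1311.4139 = 3268.0017 m/s = 3.2680 km/s

3.2680 km/s


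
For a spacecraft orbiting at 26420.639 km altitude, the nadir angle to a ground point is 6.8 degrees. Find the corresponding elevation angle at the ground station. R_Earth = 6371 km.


r = R_E + alt = 32791.6390 km
Law of sines in the satellite / Earth-center / ground-point triangle:
  sin(nadir)/R_E = sin(90 + el)/r  =>  cos(el) = (r/R_E)*sin(nadir)
cos(el) = (32791.6390 / 6371.0000) * sin(6.8 deg) = 0.6094271
el = arccos(0.6094271) = 52.4519 deg
(Earth-central angle = 90 - nadir - el = 30.7481 deg)

52.4519 degrees


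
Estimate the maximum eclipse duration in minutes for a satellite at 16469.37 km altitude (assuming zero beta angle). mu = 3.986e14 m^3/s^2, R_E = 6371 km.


r = 22840.3700 km
T = 572.5517 min
Eclipse fraction = arcsin(R_E/r)/pi = arcsin(6371.0000/22840.3700)/pi
= arcsin(0.2789359)/pi = 0.08998171
Eclipse duration = 0.08998171 * 572.5517 = 51.5192 min

51.5192 minutes


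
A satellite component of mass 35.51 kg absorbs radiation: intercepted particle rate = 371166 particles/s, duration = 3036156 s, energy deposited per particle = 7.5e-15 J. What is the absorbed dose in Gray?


Total energy deposited = rate * time * E_per
  = 371166 * 3036156 * 7.5e-15 = 0.008451884 J
Dose = E_total / mass = 0.008451884 / 35.51
Dose = 2.380142e-04 Gy

2.3801e-04 Gy


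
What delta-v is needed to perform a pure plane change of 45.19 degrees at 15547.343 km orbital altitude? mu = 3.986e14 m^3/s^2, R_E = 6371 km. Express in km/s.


r = 21918.3430 km = 2.1918343e+07 m
V = sqrt(mu/r) = 4264.4673 m/s
di = 45.19 deg = 0.7887143 rad
dV = 2*V*sin(di/2) = 2*4264.4673*sin(0.3943571)
dV = 3276.9425 m/s = 3.2769 km/s

3.2769 km/s


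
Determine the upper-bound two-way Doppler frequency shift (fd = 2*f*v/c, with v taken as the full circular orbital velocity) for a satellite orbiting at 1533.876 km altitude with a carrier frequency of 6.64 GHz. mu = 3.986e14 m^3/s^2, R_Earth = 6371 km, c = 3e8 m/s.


r = 7.904876e+06 m
v = sqrt(mu/r) = 7101.0262 m/s (worst-case radial velocity)
f = 6.64 GHz = 6.64e+09 Hz
fd = 2*f*v/c = 2*6.64e+09*7101.0262/3.0e+08
fd = 314338.7607 Hz

314338.7607 Hz


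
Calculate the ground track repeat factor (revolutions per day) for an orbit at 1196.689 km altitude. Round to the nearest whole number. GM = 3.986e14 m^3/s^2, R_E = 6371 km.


r = 7.567689e+06 m
T = 2*pi*sqrt(r^3/mu) = 6551.7322 s = 109.1955 min
revs/day = 1440 / 109.1955 = 13.1874
Rounded: 13 revolutions per day

13 revolutions per day


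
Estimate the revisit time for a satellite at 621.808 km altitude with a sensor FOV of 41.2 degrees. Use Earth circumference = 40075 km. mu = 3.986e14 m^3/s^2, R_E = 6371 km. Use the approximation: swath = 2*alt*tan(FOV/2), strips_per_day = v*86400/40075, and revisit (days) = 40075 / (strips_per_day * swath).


swath = 2*621.808*tan(0.3595378) = 467.4445 km
v = sqrt(mu/r) = 7549.9286 m/s = 7.5499 km/s
strips/day = v*86400/40075 = 7.5499*86400/40075 = 16.2773
coverage/day = strips * swath = 16.2773 * 467.4445 = 7608.7468 km
revisit = 40075 / 7608.7468 = 5.2670 days

5.2670 days


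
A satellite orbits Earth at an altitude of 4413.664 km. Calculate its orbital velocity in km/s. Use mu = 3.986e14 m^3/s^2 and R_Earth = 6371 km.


r = R_E + alt = 6371.0 + 4413.664 = 10784.6640 km = 1.0784664e+07 m
v = sqrt(mu/r) = sqrt(3.986e14 / 1.0784664e+07) = 6079.4647 m/s = 6.0795 km/s

6.0795 km/s


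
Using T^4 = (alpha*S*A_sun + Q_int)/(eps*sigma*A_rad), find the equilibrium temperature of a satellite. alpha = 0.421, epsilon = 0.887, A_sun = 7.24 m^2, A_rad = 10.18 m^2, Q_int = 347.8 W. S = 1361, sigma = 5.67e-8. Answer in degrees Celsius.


Numerator = alpha*S*A_sun + Q_int = 0.421*1361*7.24 + 347.8 = 4496.1824 W
Denominator = eps*sigma*A_rad = 0.887*5.67e-8*10.18 = 5.1198172e-07 W/K^4
T^4 = 8.7819198e+09 K^4
T = 306.1240 K = 32.9740 C

32.9740 degrees Celsius


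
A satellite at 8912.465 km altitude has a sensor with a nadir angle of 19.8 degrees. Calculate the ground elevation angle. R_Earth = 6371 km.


r = R_E + alt = 15283.4650 km
Law of sines in the satellite / Earth-center / ground-point triangle:
  sin(nadir)/R_E = sin(90 + el)/r  =>  cos(el) = (r/R_E)*sin(nadir)
cos(el) = (15283.4650 / 6371.0000) * sin(19.8 deg) = 0.8126023
el = arccos(0.8126023) = 35.6490 deg
(Earth-central angle = 90 - nadir - el = 34.5510 deg)

35.6490 degrees


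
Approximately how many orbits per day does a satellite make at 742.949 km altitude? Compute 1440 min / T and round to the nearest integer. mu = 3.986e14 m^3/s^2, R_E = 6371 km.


r = 7.113949e+06 m
T = 2*pi*sqrt(r^3/mu) = 5971.4162 s = 99.5236 min
revs/day = 1440 / 99.5236 = 14.4689
Rounded: 14 revolutions per day

14 revolutions per day


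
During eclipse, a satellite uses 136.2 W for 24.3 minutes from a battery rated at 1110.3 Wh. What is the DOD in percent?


E_used = P * t / 60 = 136.2 * 24.3 / 60 = 55.1610 Wh
DOD = E_used / E_total * 100 = 55.1610 / 1110.3 * 100
DOD = 4.9681 %

4.9681 %


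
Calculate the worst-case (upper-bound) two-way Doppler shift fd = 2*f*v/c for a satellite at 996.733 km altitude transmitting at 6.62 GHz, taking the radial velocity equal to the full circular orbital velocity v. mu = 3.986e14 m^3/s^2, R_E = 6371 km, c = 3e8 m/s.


r = 7.367733e+06 m
v = sqrt(mu/r) = 7355.3223 m/s (worst-case radial velocity)
f = 6.62 GHz = 6.62e+09 Hz
fd = 2*f*v/c = 2*6.62e+09*7355.3223/3.0e+08
fd = 324614.8908 Hz

324614.8908 Hz


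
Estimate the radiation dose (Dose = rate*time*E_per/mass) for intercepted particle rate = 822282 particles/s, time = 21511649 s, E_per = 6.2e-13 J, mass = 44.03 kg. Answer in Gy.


Total energy deposited = rate * time * E_per
  = 822282 * 21511649 * 6.2e-13 = 10.9670 J
Dose = E_total / mass = 10.9670 / 44.03
Dose = 0.2490792 Gy

0.2491 Gy


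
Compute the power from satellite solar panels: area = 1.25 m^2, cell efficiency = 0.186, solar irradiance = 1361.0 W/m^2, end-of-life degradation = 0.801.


P = area * eta * S * degradation
P = 1.25 * 0.186 * 1361.0 * 0.801
P = 253.4624 W

253.4624 W


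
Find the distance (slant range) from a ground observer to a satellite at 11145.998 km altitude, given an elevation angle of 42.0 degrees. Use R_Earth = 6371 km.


h = 11145.998 km, el = 42.0 deg
d = -R_E*sin(el) + sqrt((R_E*sin(el))^2 + 2*R_E*h + h^2)
d = -6371.0000*sin(0.7330383) + sqrt((6371.0000*0.6691306)^2 + 2*6371.0000*11145.998 + 11145.998^2)
d = 12601.9922 km

12601.9922 km


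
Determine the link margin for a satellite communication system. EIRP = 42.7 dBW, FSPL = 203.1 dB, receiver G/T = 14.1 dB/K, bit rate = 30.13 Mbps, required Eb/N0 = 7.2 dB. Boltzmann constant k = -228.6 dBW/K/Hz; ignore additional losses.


C/N0 = EIRP - FSPL + G/T - k = 42.7 - 203.1 + 14.1 - (-228.6)
C/N0 = 82.3000 dB-Hz
R_b = 30.13 Mbps = 3.013e+07 bps -> 10*log10(R_b) = 74.7900 dB-Hz
Eb/N0 = C/N0 - 10*log10(R_b) = 82.3000 - 74.7900 = 7.5100 dB
Margin = Eb/N0 - Eb/N0_req = 7.5100 - 7.2 = 0.3100087 dB (link closes)

0.3100 dB


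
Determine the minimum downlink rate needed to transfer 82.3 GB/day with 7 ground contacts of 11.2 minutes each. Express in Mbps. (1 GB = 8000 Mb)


total contact time = 7 * 11.2 * 60 = 4704.0000 s
data = 82.3 GB = 658400.0000 Mb
rate = 658400.0000 / 4704.0000 = 139.9660 Mbps

139.9660 Mbps


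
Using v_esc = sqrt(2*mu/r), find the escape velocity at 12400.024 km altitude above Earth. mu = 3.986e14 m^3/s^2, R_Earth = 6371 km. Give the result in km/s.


r = 6371.0 + 12400.024 = 18771.0240 km = 1.8771024e+07 m
v_esc = sqrt(2*mu/r) = sqrt(2*3.986e14 / 1.8771024e+07)
v_esc = 6516.8791 m/s = 6.5169 km/s

6.5169 km/s


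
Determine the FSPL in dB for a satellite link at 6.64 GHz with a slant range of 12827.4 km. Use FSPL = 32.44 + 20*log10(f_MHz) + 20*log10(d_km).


f = 6.64 GHz = 6640.0000 MHz
d = 12827.4 km
FSPL = 32.44 + 20*log10(6640.0000) + 20*log10(12827.4)
FSPL = 32.44 + 76.4434 + 82.1628
FSPL = 191.0461 dB

191.0461 dB


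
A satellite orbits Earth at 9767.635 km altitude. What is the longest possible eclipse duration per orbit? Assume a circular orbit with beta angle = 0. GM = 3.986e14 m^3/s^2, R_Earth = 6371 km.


r = 16138.6350 km
T = 340.0636 min
Eclipse fraction = arcsin(R_E/r)/pi = arcsin(6371.0000/16138.6350)/pi
= arcsin(0.394767)/pi = 0.1291747
Eclipse duration = 0.1291747 * 340.0636 = 43.9276 min

43.9276 minutes


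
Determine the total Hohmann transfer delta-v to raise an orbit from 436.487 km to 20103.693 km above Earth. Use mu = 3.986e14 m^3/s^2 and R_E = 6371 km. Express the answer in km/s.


r1 = 6807.4870 km = 6.807487e+06 m
r2 = 26474.6930 km = 2.6474693e+07 m
dv1 = sqrt(mu/r1)*(sqrt(2*r2/(r1+r2)) - 1) = 1999.6063 m/s
dv2 = sqrt(mu/r2)*(1 - sqrt(2*r1/(r1+r2))) = 1398.4550 m/s
total dv = |dv1| + |dv2| = 1999.6063 + 1398.4550 = 3398.0613 m/s = 3.3981 km/s

3.3981 km/s


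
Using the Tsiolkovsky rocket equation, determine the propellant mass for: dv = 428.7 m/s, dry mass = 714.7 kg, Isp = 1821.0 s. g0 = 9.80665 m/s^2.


ve = Isp * g0 = 1821.0 * 9.80665 = 17857.909650 m/s
mass ratio = exp(dv/ve) = exp(428.7/17857.909650) = 1.02429664
m_prop = m_dry * (mr - 1) = 714.7 * (1.02429664 - 1)
m_prop = 17.3648 kg

17.3648 kg


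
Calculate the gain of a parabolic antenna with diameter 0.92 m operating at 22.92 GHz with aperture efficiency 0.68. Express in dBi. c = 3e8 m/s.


lambda = c/f = 3e8 / 2.292e+10 = 0.01308901 m
G = eta*(pi*D/lambda)^2 = 0.68*(pi*0.92/0.01308901)^2
G = 33156.6794 (linear)
G = 10*log10(33156.6794) = 45.2057 dBi

45.2057 dBi


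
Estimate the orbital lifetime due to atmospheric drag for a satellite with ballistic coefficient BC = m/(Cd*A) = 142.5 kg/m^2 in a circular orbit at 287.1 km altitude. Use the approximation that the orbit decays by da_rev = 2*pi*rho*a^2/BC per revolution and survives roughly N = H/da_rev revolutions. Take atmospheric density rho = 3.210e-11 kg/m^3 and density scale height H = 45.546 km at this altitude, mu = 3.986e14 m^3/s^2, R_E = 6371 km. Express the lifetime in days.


a = R_E + alt = 6658.1000 km = 6.6581e+06 m
da_rev = 2*pi*rho*a^2/BC = 2*pi*3.210e-11*(6.6581e+06)^2/142.5 = 62.743778 m per revolution
N = H/da_rev = 45546.0000 m / 62.743778 m = 725.9046 revolutions
P = 2*pi*sqrt(a^3/mu) = 5406.7550 s
lifetime = N*P = 725.9046 * 5406.7550 = 3.9247886e+06 s = 45.4258 days

45.4258 days


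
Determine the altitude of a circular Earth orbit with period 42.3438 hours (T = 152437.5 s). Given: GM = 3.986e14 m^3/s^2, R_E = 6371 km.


T = 152437.5 s
r = (mu*T^2/(4*pi^2))^(1/3) = (3.986e14 * 152437.5^2 / (4*pi^2))^(1/3)
r = 6.1676596e+07 m = 61676.5962 km
alt = r - R_E = 61676.5962 - 6371 = 55305.5962 km

55305.5962 km


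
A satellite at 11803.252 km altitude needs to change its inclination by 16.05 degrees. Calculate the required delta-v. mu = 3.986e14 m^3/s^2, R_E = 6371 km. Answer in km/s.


r = 18174.2520 km = 1.8174252e+07 m
V = sqrt(mu/r) = 4683.1749 m/s
di = 16.05 deg = 0.2801253 rad
dV = 2*V*sin(di/2) = 2*4683.1749*sin(0.1400627)
dV = 1307.5909 m/s = 1.3076 km/s

1.3076 km/s


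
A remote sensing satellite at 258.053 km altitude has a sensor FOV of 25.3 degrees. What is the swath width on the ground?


FOV = 25.3 deg = 0.4415683 rad
swath = 2 * alt * tan(FOV/2) = 2 * 258.053 * tan(0.2207842)
swath = 2 * 258.053 * 0.2244429
swath = 115.8363 km

115.8363 km


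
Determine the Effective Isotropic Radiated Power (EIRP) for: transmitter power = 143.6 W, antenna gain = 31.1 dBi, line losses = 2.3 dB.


Pt = 143.6 W = 21.5715 dBW
EIRP = Pt_dBW + Gt - losses = 21.5715 + 31.1 - 2.3 = 50.3715 dBW

50.3715 dBW


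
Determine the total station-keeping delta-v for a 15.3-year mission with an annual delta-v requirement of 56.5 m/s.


dV = rate * years = 56.5 * 15.3
dV = 864.4500 m/s

864.4500 m/s


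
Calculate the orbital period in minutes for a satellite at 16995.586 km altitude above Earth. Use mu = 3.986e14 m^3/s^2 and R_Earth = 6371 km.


r = 23366.5860 km = 2.3366586e+07 m
T = 2*pi*sqrt(r^3/mu) = 2*pi*sqrt(1.2758094e+22 / 3.986e14)
T = 35547.0952 s = 592.4516 min

592.4516 minutes


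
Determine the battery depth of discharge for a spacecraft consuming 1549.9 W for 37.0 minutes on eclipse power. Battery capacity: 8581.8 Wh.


E_used = P * t / 60 = 1549.9 * 37.0 / 60 = 955.7717 Wh
DOD = E_used / E_total * 100 = 955.7717 / 8581.8 * 100
DOD = 11.1372 %

11.1372 %


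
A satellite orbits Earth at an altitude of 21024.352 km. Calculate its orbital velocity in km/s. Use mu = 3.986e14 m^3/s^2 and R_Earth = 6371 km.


r = R_E + alt = 6371.0 + 21024.352 = 27395.3520 km = 2.7395352e+07 m
v = sqrt(mu/r) = sqrt(3.986e14 / 2.7395352e+07) = 3814.4349 m/s = 3.8144 km/s

3.8144 km/s


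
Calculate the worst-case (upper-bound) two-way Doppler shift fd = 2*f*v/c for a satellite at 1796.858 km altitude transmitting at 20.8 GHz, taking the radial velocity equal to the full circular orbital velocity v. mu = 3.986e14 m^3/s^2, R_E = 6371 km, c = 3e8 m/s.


r = 8.167858e+06 m
v = sqrt(mu/r) = 6985.7744 m/s (worst-case radial velocity)
f = 20.8 GHz = 2.08e+10 Hz
fd = 2*f*v/c = 2*2.08e+10*6985.7744/3.0e+08
fd = 968694.0533 Hz

968694.0533 Hz


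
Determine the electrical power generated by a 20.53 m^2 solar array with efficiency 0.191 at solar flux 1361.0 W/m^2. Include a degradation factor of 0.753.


P = area * eta * S * degradation
P = 20.53 * 0.191 * 1361.0 * 0.753
P = 4018.6059 W

4018.6059 W


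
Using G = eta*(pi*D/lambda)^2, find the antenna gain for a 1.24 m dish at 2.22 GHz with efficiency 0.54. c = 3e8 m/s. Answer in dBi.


lambda = c/f = 3e8 / 2.22e+09 = 0.1351351 m
G = eta*(pi*D/lambda)^2 = 0.54*(pi*1.24/0.1351351)^2
G = 448.7457 (linear)
G = 10*log10(448.7457) = 26.5200 dBi

26.5200 dBi


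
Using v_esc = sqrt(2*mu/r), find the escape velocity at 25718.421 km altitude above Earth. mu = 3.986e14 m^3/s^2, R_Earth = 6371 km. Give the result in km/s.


r = 6371.0 + 25718.421 = 32089.4210 km = 3.2089421e+07 m
v_esc = sqrt(2*mu/r) = sqrt(2*3.986e14 / 3.2089421e+07)
v_esc = 4984.2831 m/s = 4.9843 km/s

4.9843 km/s


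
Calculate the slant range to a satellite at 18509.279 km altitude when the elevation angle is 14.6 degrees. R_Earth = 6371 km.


h = 18509.279 km, el = 14.6 deg
d = -R_E*sin(el) + sqrt((R_E*sin(el))^2 + 2*R_E*h + h^2)
d = -6371.0000*sin(0.2548181) + sqrt((6371.0000*0.2520694)^2 + 2*6371.0000*18509.279 + 18509.279^2)
d = 22498.3742 km

22498.3742 km


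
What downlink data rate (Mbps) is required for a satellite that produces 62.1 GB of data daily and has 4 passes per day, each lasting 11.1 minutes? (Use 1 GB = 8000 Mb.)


total contact time = 4 * 11.1 * 60 = 2664.0000 s
data = 62.1 GB = 496800.0000 Mb
rate = 496800.0000 / 2664.0000 = 186.4865 Mbps

186.4865 Mbps


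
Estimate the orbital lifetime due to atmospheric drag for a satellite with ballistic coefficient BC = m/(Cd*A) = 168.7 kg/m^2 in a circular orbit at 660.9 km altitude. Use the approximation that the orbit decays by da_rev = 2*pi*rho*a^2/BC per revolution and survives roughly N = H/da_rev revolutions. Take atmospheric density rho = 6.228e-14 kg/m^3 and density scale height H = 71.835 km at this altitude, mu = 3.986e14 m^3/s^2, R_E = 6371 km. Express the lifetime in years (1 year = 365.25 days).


a = R_E + alt = 7031.9000 km = 7.0319e+06 m
da_rev = 2*pi*rho*a^2/BC = 2*pi*6.228e-14*(7.0319e+06)^2/168.7 = 0.11469877 m per revolution
N = H/da_rev = 71835.0000 m / 0.11469877 m = 626292.6779 revolutions
P = 2*pi*sqrt(a^3/mu) = 5868.4073 s
lifetime = N*P = 626292.6779 * 5868.4073 = 3.6753405e+09 s = 42538.6636 days
years = 42538.6636 / 365.25 = 116.4645 years

116.4645 years


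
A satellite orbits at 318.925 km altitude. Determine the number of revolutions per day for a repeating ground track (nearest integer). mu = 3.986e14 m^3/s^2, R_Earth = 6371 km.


r = 6.689925e+06 m
T = 2*pi*sqrt(r^3/mu) = 5445.5669 s = 90.7594 min
revs/day = 1440 / 90.7594 = 15.8661
Rounded: 16 revolutions per day

16 revolutions per day


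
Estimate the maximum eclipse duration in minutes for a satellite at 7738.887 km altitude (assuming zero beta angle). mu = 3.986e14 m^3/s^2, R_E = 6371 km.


r = 14109.8870 km
T = 278.0003 min
Eclipse fraction = arcsin(R_E/r)/pi = arcsin(6371.0000/14109.8870)/pi
= arcsin(0.4515274)/pi = 0.1491207
Eclipse duration = 0.1491207 * 278.0003 = 41.4556 min

41.4556 minutes


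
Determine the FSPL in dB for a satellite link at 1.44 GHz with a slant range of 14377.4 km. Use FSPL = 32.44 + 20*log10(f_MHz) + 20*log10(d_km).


f = 1.44 GHz = 1440.0000 MHz
d = 14377.4 km
FSPL = 32.44 + 20*log10(1440.0000) + 20*log10(14377.4)
FSPL = 32.44 + 63.1672 + 83.1536
FSPL = 178.7609 dB

178.7609 dB


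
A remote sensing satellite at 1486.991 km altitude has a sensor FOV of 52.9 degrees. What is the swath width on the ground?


FOV = 52.9 deg = 0.9232792 rad
swath = 2 * alt * tan(FOV/2) = 2 * 1486.991 * tan(0.4616396)
swath = 2 * 1486.991 * 0.4974925
swath = 1479.5337 km

1479.5337 km


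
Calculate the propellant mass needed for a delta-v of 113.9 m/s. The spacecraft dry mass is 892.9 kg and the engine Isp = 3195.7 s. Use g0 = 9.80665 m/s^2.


ve = Isp * g0 = 3195.7 * 9.80665 = 31339.111405 m/s
mass ratio = exp(dv/ve) = exp(113.9/31339.111405) = 1.00364105
m_prop = m_dry * (mr - 1) = 892.9 * (1.00364105 - 1)
m_prop = 3.2511 kg

3.2511 kg


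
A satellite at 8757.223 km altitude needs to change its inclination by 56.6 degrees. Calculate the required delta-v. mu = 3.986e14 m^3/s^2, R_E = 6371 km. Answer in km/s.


r = 15128.2230 km = 1.5128223e+07 m
V = sqrt(mu/r) = 5133.0405 m/s
di = 56.6 deg = 0.9878564 rad
dV = 2*V*sin(di/2) = 2*5133.0405*sin(0.4939282)
dV = 4867.0279 m/s = 4.8670 km/s

4.8670 km/s


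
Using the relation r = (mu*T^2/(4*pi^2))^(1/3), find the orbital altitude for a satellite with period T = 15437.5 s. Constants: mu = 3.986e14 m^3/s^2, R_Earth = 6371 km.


T = 15437.5 s
r = (mu*T^2/(4*pi^2))^(1/3) = (3.986e14 * 15437.5^2 / (4*pi^2))^(1/3)
r = 1.3400176e+07 m = 13400.1759 km
alt = r - R_E = 13400.1759 - 6371 = 7029.1759 km

7029.1759 km


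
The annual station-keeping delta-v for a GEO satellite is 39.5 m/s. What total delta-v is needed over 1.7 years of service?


dV = rate * years = 39.5 * 1.7
dV = 67.1500 m/s

67.1500 m/s


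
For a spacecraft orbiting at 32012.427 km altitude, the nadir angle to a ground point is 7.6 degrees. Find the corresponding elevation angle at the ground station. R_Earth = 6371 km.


r = R_E + alt = 38383.4270 km
Law of sines in the satellite / Earth-center / ground-point triangle:
  sin(nadir)/R_E = sin(90 + el)/r  =>  cos(el) = (r/R_E)*sin(nadir)
cos(el) = (38383.4270 / 6371.0000) * sin(7.6 deg) = 0.7968064
el = arccos(0.7968064) = 37.1738 deg
(Earth-central angle = 90 - nadir - el = 45.2262 deg)

37.1738 degrees


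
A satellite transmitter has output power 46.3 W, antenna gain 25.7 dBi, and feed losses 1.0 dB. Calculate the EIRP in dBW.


Pt = 46.3 W = 16.6558 dBW
EIRP = Pt_dBW + Gt - losses = 16.6558 + 25.7 - 1.0 = 41.3558 dBW

41.3558 dBW


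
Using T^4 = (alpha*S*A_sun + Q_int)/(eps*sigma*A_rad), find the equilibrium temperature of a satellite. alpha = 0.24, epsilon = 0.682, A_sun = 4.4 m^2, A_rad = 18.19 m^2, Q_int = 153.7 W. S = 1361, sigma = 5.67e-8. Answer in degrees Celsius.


Numerator = alpha*S*A_sun + Q_int = 0.24*1361*4.4 + 153.7 = 1590.9160 W
Denominator = eps*sigma*A_rad = 0.682*5.67e-8*18.19 = 7.0339639e-07 W/K^4
T^4 = 2.2617631e+09 K^4
T = 218.0780 K = -55.0720 C

-55.0720 degrees Celsius


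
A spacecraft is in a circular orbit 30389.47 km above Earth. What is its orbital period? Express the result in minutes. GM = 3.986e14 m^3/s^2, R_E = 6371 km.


r = 36760.4700 km = 3.676047e+07 m
T = 2*pi*sqrt(r^3/mu) = 2*pi*sqrt(4.9675605e+22 / 3.986e14)
T = 70142.7525 s = 1169.0459 min

1169.0459 minutes


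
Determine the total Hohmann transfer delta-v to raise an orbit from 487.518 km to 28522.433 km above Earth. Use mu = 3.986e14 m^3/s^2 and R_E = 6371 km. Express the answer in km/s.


r1 = 6858.5180 km = 6.858518e+06 m
r2 = 34893.4330 km = 3.4893433e+07 m
dv1 = sqrt(mu/r1)*(sqrt(2*r2/(r1+r2)) - 1) = 2232.5446 m/s
dv2 = sqrt(mu/r2)*(1 - sqrt(2*r1/(r1+r2))) = 1442.5823 m/s
total dv = |dv1| + |dv2| = 2232.5446 + 1442.5823 = 3675.1269 m/s = 3.6751 km/s

3.6751 km/s


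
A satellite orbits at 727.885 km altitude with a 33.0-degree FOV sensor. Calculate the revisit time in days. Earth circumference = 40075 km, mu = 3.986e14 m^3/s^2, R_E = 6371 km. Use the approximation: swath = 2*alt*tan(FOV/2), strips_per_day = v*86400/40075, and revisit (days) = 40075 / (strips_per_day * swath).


swath = 2*727.885*tan(0.2879793) = 431.2187 km
v = sqrt(mu/r) = 7493.3079 m/s = 7.4933 km/s
strips/day = v*86400/40075 = 7.4933*86400/40075 = 16.1553
coverage/day = strips * swath = 16.1553 * 431.2187 = 6966.4479 km
revisit = 40075 / 6966.4479 = 5.7526 days

5.7526 days


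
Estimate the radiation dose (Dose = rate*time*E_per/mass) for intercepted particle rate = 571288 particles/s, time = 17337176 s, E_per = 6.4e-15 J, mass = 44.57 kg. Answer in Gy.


Total energy deposited = rate * time * E_per
  = 571288 * 17337176 * 6.4e-15 = 0.06338893 J
Dose = E_total / mass = 0.06338893 / 44.57
Dose = 0.001422233 Gy

0.0014 Gy


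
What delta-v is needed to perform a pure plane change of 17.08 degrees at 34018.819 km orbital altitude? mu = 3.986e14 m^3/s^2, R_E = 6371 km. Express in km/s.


r = 40389.8190 km = 4.0389819e+07 m
V = sqrt(mu/r) = 3141.4684 m/s
di = 17.08 deg = 0.2981022 rad
dV = 2*V*sin(di/2) = 2*3141.4684*sin(0.1490511)
dV = 933.0151 m/s = 0.9330151 km/s

0.9330 km/s


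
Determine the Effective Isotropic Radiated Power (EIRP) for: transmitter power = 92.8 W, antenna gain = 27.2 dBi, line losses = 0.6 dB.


Pt = 92.8 W = 19.6755 dBW
EIRP = Pt_dBW + Gt - losses = 19.6755 + 27.2 - 0.6 = 46.2755 dBW

46.2755 dBW


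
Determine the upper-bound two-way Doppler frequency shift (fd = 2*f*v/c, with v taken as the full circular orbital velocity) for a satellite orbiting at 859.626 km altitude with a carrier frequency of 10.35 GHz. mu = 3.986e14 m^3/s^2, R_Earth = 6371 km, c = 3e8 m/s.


r = 7.230626e+06 m
v = sqrt(mu/r) = 7424.7306 m/s (worst-case radial velocity)
f = 10.35 GHz = 1.035e+10 Hz
fd = 2*f*v/c = 2*1.035e+10*7424.7306/3.0e+08
fd = 512306.4087 Hz

512306.4087 Hz


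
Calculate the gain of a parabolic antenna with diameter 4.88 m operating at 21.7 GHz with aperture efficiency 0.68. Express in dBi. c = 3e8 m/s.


lambda = c/f = 3e8 / 2.17e+10 = 0.01382488 m
G = eta*(pi*D/lambda)^2 = 0.68*(pi*4.88/0.01382488)^2
G = 836229.0689 (linear)
G = 10*log10(836229.0689) = 59.2233 dBi

59.2233 dBi


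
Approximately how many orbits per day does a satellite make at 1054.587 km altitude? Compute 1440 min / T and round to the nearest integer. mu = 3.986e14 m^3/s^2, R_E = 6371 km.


r = 7.425587e+06 m
T = 2*pi*sqrt(r^3/mu) = 6368.0638 s = 106.1344 min
revs/day = 1440 / 106.1344 = 13.5677
Rounded: 14 revolutions per day

14 revolutions per day


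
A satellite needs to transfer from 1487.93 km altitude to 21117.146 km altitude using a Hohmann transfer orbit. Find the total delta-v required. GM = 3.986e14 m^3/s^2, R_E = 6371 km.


r1 = 7858.9300 km = 7.85893e+06 m
r2 = 27488.1460 km = 2.7488146e+07 m
dv1 = sqrt(mu/r1)*(sqrt(2*r2/(r1+r2)) - 1) = 1759.9836 m/s
dv2 = sqrt(mu/r2)*(1 - sqrt(2*r1/(r1+r2))) = 1268.6801 m/s
total dv = |dv1| + |dv2| = 1759.9836 + 1268.6801 = 3028.6637 m/s = 3.0287 km/s

3.0287 km/s


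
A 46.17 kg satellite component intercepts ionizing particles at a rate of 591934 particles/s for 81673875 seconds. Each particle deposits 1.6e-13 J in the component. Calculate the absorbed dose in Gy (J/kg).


Total energy deposited = rate * time * E_per
  = 591934 * 81673875 * 1.6e-13 = 7.7353 J
Dose = E_total / mass = 7.7353 / 46.17
Dose = 0.1675392 Gy

0.1675 Gy


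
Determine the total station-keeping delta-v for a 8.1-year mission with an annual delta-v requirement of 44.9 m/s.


dV = rate * years = 44.9 * 8.1
dV = 363.6900 m/s

363.6900 m/s


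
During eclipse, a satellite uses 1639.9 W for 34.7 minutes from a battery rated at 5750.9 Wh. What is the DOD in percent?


E_used = P * t / 60 = 1639.9 * 34.7 / 60 = 948.4088 Wh
DOD = E_used / E_total * 100 = 948.4088 / 5750.9 * 100
DOD = 16.4915 %

16.4915 %


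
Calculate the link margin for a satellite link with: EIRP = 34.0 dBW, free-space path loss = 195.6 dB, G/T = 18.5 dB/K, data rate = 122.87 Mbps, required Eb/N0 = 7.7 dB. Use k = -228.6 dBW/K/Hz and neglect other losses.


C/N0 = EIRP - FSPL + G/T - k = 34.0 - 195.6 + 18.5 - (-228.6)
C/N0 = 85.5000 dB-Hz
R_b = 122.87 Mbps = 1.2287e+08 bps -> 10*log10(R_b) = 80.8945 dB-Hz
Eb/N0 = C/N0 - 10*log10(R_b) = 85.5000 - 80.8945 = 4.6055 dB
Margin = Eb/N0 - Eb/N0_req = 4.6055 - 7.7 = -3.0945 dB (negative margin: link does not close)

-3.0945 dB


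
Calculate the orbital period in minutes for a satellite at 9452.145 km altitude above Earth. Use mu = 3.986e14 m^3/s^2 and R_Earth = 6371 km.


r = 15823.1450 km = 1.5823145e+07 m
T = 2*pi*sqrt(r^3/mu) = 2*pi*sqrt(3.9616712e+21 / 3.986e14)
T = 19808.4472 s = 330.1408 min

330.1408 minutes


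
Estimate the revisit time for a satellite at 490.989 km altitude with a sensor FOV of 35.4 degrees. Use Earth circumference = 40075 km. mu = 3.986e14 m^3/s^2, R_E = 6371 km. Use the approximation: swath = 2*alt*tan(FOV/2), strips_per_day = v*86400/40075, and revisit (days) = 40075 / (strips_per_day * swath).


swath = 2*490.989*tan(0.3089233) = 313.3892 km
v = sqrt(mu/r) = 7621.5559 m/s = 7.6216 km/s
strips/day = v*86400/40075 = 7.6216*86400/40075 = 16.4318
coverage/day = strips * swath = 16.4318 * 313.3892 = 5149.5326 km
revisit = 40075 / 5149.5326 = 7.7823 days

7.7823 days


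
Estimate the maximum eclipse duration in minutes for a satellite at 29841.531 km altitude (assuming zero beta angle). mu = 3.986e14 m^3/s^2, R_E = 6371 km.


r = 36212.5310 km
T = 1143.0054 min
Eclipse fraction = arcsin(R_E/r)/pi = arcsin(6371.0000/36212.5310)/pi
= arcsin(0.1759336)/pi = 0.05629439
Eclipse duration = 0.05629439 * 1143.0054 = 64.3448 min

64.3448 minutes


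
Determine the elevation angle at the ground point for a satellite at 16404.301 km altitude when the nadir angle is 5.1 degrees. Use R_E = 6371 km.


r = R_E + alt = 22775.3010 km
Law of sines in the satellite / Earth-center / ground-point triangle:
  sin(nadir)/R_E = sin(90 + el)/r  =>  cos(el) = (r/R_E)*sin(nadir)
cos(el) = (22775.3010 / 6371.0000) * sin(5.1 deg) = 0.3177828
el = arccos(0.3177828) = 71.4711 deg
(Earth-central angle = 90 - nadir - el = 13.4289 deg)

71.4711 degrees


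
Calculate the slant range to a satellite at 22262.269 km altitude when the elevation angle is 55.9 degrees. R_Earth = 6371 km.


h = 22262.269 km, el = 55.9 deg
d = -R_E*sin(el) + sqrt((R_E*sin(el))^2 + 2*R_E*h + h^2)
d = -6371.0000*sin(0.9756391) + sqrt((6371.0000*0.8280603)^2 + 2*6371.0000*22262.269 + 22262.269^2)
d = 23134.0407 km

23134.0407 km


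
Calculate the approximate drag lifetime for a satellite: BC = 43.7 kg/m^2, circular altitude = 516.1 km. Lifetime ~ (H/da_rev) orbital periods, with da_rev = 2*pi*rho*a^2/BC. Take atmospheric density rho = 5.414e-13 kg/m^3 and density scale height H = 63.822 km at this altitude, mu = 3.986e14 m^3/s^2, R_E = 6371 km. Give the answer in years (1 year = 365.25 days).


a = R_E + alt = 6887.1000 km = 6.8871e+06 m
da_rev = 2*pi*rho*a^2/BC = 2*pi*5.414e-13*(6.8871e+06)^2/43.7 = 3.692236 m per revolution
N = H/da_rev = 63822.0000 m / 3.692236 m = 17285.4603 revolutions
P = 2*pi*sqrt(a^3/mu) = 5688.0814 s
lifetime = N*P = 17285.4603 * 5688.0814 = 9.8321106e+07 s = 1137.9758 days
years = 1137.9758 / 365.25 = 3.1156 years

3.1156 years


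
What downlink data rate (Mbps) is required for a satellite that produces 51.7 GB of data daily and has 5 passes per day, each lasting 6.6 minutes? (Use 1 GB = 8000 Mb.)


total contact time = 5 * 6.6 * 60 = 1980.0000 s
data = 51.7 GB = 413600.0000 Mb
rate = 413600.0000 / 1980.0000 = 208.8889 Mbps

208.8889 Mbps


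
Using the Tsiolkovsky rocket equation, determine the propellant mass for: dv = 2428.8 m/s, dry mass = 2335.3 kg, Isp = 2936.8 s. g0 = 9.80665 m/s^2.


ve = Isp * g0 = 2936.8 * 9.80665 = 28800.169720 m/s
mass ratio = exp(dv/ve) = exp(2428.8/28800.169720) = 1.08799096
m_prop = m_dry * (mr - 1) = 2335.3 * (1.08799096 - 1)
m_prop = 205.4853 kg

205.4853 kg


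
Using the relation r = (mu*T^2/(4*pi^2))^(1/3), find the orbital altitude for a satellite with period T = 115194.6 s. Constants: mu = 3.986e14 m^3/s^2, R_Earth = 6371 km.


T = 115194.6 s
r = (mu*T^2/(4*pi^2))^(1/3) = (3.986e14 * 115194.6^2 / (4*pi^2))^(1/3)
r = 5.1169825e+07 m = 51169.8252 km
alt = r - R_E = 51169.8252 - 6371 = 44798.8252 km

44798.8252 km


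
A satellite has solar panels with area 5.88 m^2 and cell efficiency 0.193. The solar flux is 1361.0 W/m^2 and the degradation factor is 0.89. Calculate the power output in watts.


P = area * eta * S * degradation
P = 5.88 * 0.193 * 1361.0 * 0.89
P = 1374.6203 W

1374.6203 W


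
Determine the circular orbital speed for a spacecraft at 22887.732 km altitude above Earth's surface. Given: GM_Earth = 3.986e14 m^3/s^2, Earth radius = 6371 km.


r = R_E + alt = 6371.0 + 22887.732 = 29258.7320 km = 2.9258732e+07 m
v = sqrt(mu/r) = sqrt(3.986e14 / 2.9258732e+07) = 3690.9732 m/s = 3.6910 km/s

3.6910 km/s


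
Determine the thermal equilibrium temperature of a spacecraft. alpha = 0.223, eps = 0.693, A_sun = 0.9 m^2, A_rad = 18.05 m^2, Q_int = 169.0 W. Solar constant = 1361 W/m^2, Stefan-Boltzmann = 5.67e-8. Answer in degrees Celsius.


Numerator = alpha*S*A_sun + Q_int = 0.223*1361*0.9 + 169.0 = 442.1527 W
Denominator = eps*sigma*A_rad = 0.693*5.67e-8*18.05 = 7.0924046e-07 W/K^4
T^4 = 6.234172e+08 K^4
T = 158.0137 K = -115.1363 C

-115.1363 degrees Celsius


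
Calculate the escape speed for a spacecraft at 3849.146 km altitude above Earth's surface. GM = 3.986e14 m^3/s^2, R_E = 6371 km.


r = 6371.0 + 3849.146 = 10220.1460 km = 1.0220146e+07 m
v_esc = sqrt(2*mu/r) = sqrt(2*3.986e14 / 1.0220146e+07)
v_esc = 8831.9194 m/s = 8.8319 km/s

8.8319 km/s


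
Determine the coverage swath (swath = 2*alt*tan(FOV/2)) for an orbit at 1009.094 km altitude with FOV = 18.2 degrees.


FOV = 18.2 deg = 0.3176499 rad
swath = 2 * alt * tan(FOV/2) = 2 * 1009.094 * tan(0.158825)
swath = 2 * 1009.094 * 0.160174
swath = 323.2613 km

323.2613 km


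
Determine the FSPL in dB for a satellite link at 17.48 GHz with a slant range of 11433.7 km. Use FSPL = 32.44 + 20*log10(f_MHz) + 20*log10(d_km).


f = 17.48 GHz = 17480.0000 MHz
d = 11433.7 km
FSPL = 32.44 + 20*log10(17480.0000) + 20*log10(11433.7)
FSPL = 32.44 + 84.8508 + 81.1637
FSPL = 198.4546 dB

198.4546 dB


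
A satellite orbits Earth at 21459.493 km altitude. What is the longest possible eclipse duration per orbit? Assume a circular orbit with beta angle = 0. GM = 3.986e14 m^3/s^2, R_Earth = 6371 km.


r = 27830.4930 km
T = 770.0897 min
Eclipse fraction = arcsin(R_E/r)/pi = arcsin(6371.0000/27830.4930)/pi
= arcsin(0.2289216)/pi = 0.07351993
Eclipse duration = 0.07351993 * 770.0897 = 56.6169 min

56.6169 minutes


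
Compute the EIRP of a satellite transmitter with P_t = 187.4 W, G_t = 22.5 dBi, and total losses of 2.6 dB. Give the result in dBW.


Pt = 187.4 W = 22.7277 dBW
EIRP = Pt_dBW + Gt - losses = 22.7277 + 22.5 - 2.6 = 42.6277 dBW

42.6277 dBW


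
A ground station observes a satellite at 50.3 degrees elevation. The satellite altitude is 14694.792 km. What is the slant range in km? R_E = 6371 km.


h = 14694.792 km, el = 50.3 deg
d = -R_E*sin(el) + sqrt((R_E*sin(el))^2 + 2*R_E*h + h^2)
d = -6371.0000*sin(0.8779006) + sqrt((6371.0000*0.7693996)^2 + 2*6371.0000*14694.792 + 14694.792^2)
d = 15767.1184 km

15767.1184 km


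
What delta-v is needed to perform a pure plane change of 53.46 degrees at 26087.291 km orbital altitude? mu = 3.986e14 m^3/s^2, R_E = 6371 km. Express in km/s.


r = 32458.2910 km = 3.2458291e+07 m
V = sqrt(mu/r) = 3504.3367 m/s
di = 53.46 deg = 0.933053 rad
dV = 2*V*sin(di/2) = 2*3504.3367*sin(0.4665265)
dV = 3152.4081 m/s = 3.1524 km/s

3.1524 km/s


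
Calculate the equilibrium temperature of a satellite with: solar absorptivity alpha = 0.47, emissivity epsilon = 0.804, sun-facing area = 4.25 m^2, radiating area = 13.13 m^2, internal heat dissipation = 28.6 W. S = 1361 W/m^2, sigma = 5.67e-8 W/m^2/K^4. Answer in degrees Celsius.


Numerator = alpha*S*A_sun + Q_int = 0.47*1361*4.25 + 28.6 = 2747.1975 W
Denominator = eps*sigma*A_rad = 0.804*5.67e-8*13.13 = 5.9855468e-07 W/K^4
T^4 = 4.5897185e+09 K^4
T = 260.2834 K = -12.8666 C

-12.8666 degrees Celsius


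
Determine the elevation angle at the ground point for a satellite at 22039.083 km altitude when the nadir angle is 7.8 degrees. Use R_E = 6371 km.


r = R_E + alt = 28410.0830 km
Law of sines in the satellite / Earth-center / ground-point triangle:
  sin(nadir)/R_E = sin(90 + el)/r  =>  cos(el) = (r/R_E)*sin(nadir)
cos(el) = (28410.0830 / 6371.0000) * sin(7.8 deg) = 0.605194
el = arccos(0.605194) = 52.7572 deg
(Earth-central angle = 90 - nadir - el = 29.4428 deg)

52.7572 degrees
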